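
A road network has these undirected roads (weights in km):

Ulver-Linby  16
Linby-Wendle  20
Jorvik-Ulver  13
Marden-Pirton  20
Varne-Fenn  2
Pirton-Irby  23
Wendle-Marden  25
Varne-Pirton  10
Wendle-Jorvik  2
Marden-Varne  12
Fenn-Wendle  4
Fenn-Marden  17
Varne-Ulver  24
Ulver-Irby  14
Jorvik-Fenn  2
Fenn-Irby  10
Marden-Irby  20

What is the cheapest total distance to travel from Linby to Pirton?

36 km

Running Dijkstra from Linby:
Linby: 0
Ulver: 16  (via Linby)
Wendle: 20  (via Linby)
Jorvik: 22  (via Wendle)
Fenn: 24  (via Wendle)
Varne: 26  (via Fenn)
Irby: 30  (via Ulver)
Pirton: 36  (via Varne)
Shortest route: Linby → Wendle → Fenn → Varne → Pirton = 36 km.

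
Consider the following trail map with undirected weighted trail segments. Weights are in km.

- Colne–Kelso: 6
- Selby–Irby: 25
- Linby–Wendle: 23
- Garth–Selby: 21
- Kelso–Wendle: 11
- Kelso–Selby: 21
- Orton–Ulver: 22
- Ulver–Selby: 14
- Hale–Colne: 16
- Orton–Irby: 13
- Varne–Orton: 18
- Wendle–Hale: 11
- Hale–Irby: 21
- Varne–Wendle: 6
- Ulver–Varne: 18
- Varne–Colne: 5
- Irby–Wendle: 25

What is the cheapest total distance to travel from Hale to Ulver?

Candidate routes:
Hale → Irby → Orton → Ulver: 21+13+22 = 56
Hale → Wendle → Varne → Ulver: 11+6+18 = 35
Hale → Wendle → Kelso → Colne → Varne → Ulver: 11+11+6+5+18 = 51
Hale → Colne → Varne → Ulver: 16+5+18 = 39
The minimum is 35 km via Hale → Wendle → Varne → Ulver.

35 km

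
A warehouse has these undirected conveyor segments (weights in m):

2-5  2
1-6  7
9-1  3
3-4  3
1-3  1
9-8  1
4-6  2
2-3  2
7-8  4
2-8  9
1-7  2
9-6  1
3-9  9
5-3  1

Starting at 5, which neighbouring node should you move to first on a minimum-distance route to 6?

Candidate routes:
5–3–1–6: 1+1+7 = 9
5–2–3–1–9–6: 2+2+1+3+1 = 9
5–2–3–4–6: 2+2+3+2 = 9
5–3–4–6: 1+3+2 = 6
The minimum is 6 m via 5–3–4–6.
So from 5 the first move is to 3.

3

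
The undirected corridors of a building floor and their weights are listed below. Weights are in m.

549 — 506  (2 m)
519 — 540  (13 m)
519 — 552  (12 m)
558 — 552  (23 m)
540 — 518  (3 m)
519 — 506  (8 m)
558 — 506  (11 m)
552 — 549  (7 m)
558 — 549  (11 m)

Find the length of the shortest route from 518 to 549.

Enumerating some paths:
518 → 540 → 519 → 506 → 549: 3+13+8+2 = 26
518 → 540 → 519 → 552 → 549: 3+13+12+7 = 35
Cheapest is 518 → 540 → 519 → 506 → 549 at 26 m.

26 m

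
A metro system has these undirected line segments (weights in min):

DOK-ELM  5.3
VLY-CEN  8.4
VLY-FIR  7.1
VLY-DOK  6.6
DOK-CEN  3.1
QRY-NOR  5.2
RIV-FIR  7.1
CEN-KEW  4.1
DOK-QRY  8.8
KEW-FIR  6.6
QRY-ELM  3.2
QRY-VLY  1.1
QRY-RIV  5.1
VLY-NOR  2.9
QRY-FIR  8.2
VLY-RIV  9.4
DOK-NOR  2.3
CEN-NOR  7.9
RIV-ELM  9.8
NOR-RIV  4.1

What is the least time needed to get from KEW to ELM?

12.5 min

Settle nodes by increasing distance from KEW:
KEW: 0
CEN: 4.1  (via KEW)
FIR: 6.6  (via KEW)
DOK: 7.2  (via CEN)
NOR: 9.5  (via DOK)
VLY: 12.4  (via NOR)
ELM: 12.5  (via DOK)
Shortest route: KEW–CEN–DOK–ELM = 12.5 min.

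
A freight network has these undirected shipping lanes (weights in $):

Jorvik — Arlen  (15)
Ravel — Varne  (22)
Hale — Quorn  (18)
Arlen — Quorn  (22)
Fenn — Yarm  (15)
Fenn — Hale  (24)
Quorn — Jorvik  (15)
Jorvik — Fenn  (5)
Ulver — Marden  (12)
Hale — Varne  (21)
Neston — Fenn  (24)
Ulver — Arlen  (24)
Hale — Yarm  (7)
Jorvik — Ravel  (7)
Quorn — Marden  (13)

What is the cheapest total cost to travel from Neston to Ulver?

Running Dijkstra from Neston:
Neston: 0
Fenn: 24  (via Neston)
Jorvik: 29  (via Fenn)
Ravel: 36  (via Jorvik)
Yarm: 39  (via Fenn)
Quorn: 44  (via Jorvik)
Arlen: 44  (via Jorvik)
Hale: 46  (via Yarm)
Marden: 57  (via Quorn)
Varne: 58  (via Ravel)
Ulver: 68  (via Arlen)
Shortest route: Neston–Fenn–Jorvik–Arlen–Ulver = $68.

$68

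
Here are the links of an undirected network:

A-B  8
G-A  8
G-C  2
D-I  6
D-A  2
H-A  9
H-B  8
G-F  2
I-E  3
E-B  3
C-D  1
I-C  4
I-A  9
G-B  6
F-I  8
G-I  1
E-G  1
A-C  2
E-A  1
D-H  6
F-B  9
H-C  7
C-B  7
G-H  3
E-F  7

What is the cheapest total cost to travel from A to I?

Shortest distances from A:
A: 0
E: 1  (via A)
C: 2  (via A)
D: 2  (via A)
G: 2  (via E)
I: 3  (via G)
Shortest route: A–E–G–I = 3.

3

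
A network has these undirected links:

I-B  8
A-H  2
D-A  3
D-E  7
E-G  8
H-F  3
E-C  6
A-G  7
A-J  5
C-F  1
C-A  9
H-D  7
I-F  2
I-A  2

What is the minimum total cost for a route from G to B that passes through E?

Best G to E: G–E costing 8
Shortest E→B: E–C–F–I–B = 17
Total via E: 8 + 17 = 25.

25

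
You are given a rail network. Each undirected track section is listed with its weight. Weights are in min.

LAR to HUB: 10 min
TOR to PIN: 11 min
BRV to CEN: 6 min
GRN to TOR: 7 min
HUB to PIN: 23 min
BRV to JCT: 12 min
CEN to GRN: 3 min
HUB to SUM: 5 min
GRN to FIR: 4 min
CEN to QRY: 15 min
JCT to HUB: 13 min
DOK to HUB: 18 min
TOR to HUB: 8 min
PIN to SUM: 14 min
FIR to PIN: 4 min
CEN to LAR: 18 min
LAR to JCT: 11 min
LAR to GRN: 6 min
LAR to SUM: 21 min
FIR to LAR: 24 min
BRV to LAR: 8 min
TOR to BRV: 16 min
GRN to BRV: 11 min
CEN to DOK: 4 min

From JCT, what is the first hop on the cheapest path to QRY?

BRV

Compare a few routes:
JCT - LAR - GRN - CEN - QRY: 11+6+3+15 = 35
JCT - BRV - CEN - QRY: 12+6+15 = 33
Cheapest is JCT - BRV - CEN - QRY at 33 min.
So from JCT the first move is to BRV.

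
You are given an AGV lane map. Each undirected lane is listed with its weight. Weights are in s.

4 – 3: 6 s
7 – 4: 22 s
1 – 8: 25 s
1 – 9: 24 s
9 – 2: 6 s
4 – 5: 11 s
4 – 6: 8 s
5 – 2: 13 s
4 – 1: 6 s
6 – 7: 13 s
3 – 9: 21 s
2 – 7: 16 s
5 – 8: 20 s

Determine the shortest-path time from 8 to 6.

39 s

Running Dijkstra from 8:
8: 0
5: 20  (via 8)
1: 25  (via 8)
4: 31  (via 5)
2: 33  (via 5)
3: 37  (via 4)
6: 39  (via 4)
Shortest route: 8–5–4–6 = 39 s.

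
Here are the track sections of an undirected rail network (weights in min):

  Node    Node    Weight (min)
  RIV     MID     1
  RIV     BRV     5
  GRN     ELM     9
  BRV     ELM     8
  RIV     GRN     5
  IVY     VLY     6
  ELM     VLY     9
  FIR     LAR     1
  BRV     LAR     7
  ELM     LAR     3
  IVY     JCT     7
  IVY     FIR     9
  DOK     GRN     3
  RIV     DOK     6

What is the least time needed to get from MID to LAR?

Compare a few routes:
MID → RIV → BRV → LAR: 1+5+7 = 13
MID → RIV → BRV → ELM → LAR: 1+5+8+3 = 17
Cheapest is MID → RIV → BRV → LAR at 13 min.

13 min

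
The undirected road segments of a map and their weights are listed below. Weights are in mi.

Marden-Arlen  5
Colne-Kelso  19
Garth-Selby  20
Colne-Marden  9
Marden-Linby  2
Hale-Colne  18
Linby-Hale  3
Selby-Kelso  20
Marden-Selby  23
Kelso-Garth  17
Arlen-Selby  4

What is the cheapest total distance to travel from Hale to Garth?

Settle nodes by increasing distance from Hale:
Hale: 0
Linby: 3  (via Hale)
Marden: 5  (via Linby)
Arlen: 10  (via Marden)
Selby: 14  (via Arlen)
Colne: 14  (via Marden)
Kelso: 33  (via Colne)
Garth: 34  (via Selby)
Shortest route: Hale–Linby–Marden–Arlen–Selby–Garth = 34 mi.

34 mi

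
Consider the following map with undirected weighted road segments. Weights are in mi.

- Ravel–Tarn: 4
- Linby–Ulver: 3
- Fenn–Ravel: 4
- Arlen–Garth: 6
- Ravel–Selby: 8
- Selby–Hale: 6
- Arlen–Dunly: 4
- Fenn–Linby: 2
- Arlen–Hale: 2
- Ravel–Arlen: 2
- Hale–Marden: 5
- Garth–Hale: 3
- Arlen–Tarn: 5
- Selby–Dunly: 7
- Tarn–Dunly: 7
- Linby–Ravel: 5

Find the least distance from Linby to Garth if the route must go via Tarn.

19 mi

Shortest Linby→Tarn: Linby → Ravel → Tarn = 9
Shortest Tarn→Garth: Tarn → Arlen → Hale → Garth = 10
Total via Tarn: 9 + 10 = 19 mi.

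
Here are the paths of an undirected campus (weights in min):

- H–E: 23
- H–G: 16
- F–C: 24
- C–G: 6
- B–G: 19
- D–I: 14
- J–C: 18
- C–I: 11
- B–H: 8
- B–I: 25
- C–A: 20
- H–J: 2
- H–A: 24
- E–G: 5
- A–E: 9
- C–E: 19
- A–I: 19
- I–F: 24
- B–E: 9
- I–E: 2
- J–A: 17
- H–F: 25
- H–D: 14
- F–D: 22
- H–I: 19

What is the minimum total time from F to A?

Compare a few routes:
F → I → E → A: 24+2+9 = 35
F → I → A: 24+19 = 43
Cheapest is F → I → E → A at 35 min.

35 min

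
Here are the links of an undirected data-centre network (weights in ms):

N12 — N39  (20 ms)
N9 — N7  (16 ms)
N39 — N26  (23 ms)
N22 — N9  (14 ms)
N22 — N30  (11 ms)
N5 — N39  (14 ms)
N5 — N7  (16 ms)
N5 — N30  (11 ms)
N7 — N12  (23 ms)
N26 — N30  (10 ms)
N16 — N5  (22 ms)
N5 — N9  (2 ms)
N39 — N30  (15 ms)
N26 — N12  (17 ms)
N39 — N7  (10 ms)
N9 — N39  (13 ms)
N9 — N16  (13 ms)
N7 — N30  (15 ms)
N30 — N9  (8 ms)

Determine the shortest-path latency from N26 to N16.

31 ms

Shortest distances from N26:
N26: 0
N30: 10  (via N26)
N12: 17  (via N26)
N9: 18  (via N30)
N5: 20  (via N9)
N22: 21  (via N30)
N39: 23  (via N26)
N7: 25  (via N30)
N16: 31  (via N9)
Shortest route: N26–N30–N9–N16 = 31 ms.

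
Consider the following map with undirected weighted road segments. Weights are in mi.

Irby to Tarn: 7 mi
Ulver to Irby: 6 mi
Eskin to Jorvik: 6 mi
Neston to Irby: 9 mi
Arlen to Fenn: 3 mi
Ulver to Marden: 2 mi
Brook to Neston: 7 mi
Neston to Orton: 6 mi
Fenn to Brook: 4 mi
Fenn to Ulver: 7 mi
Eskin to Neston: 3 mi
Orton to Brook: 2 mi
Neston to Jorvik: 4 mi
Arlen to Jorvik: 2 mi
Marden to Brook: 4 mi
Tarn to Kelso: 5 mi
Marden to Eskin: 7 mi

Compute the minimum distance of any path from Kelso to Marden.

Shortest distances from Kelso:
Kelso: 0
Tarn: 5  (via Kelso)
Irby: 12  (via Tarn)
Ulver: 18  (via Irby)
Marden: 20  (via Ulver)
Shortest route: Kelso → Tarn → Irby → Ulver → Marden = 20 mi.

20 mi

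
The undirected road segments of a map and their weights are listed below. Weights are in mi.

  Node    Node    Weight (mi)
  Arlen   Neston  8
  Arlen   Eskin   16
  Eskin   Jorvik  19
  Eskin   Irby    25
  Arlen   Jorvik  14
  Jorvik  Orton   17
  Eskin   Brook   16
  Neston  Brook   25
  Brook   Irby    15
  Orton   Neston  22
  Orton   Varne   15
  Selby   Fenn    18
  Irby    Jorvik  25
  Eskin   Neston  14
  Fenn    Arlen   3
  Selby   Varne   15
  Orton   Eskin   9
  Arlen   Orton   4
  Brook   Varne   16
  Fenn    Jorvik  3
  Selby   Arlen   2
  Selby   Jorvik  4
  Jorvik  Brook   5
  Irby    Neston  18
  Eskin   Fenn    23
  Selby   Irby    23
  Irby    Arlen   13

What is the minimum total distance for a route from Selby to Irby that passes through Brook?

24 mi

Shortest Selby→Brook: Selby → Jorvik → Brook = 9
Shortest Brook→Irby: Brook → Irby = 15
Total via Brook: 9 + 15 = 24 mi.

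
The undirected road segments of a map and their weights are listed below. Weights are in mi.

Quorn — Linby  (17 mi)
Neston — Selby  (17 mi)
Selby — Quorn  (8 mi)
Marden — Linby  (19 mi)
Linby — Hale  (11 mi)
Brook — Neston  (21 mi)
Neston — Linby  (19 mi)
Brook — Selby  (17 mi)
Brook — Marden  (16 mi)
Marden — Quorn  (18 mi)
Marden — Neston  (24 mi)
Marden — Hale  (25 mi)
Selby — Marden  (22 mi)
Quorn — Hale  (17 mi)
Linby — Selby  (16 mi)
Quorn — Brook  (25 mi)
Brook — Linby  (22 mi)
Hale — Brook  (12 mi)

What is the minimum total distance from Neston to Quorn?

Settle nodes by increasing distance from Neston:
Neston: 0
Selby: 17  (via Neston)
Linby: 19  (via Neston)
Brook: 21  (via Neston)
Marden: 24  (via Neston)
Quorn: 25  (via Selby)
Shortest route: Neston–Selby–Quorn = 25 mi.

25 mi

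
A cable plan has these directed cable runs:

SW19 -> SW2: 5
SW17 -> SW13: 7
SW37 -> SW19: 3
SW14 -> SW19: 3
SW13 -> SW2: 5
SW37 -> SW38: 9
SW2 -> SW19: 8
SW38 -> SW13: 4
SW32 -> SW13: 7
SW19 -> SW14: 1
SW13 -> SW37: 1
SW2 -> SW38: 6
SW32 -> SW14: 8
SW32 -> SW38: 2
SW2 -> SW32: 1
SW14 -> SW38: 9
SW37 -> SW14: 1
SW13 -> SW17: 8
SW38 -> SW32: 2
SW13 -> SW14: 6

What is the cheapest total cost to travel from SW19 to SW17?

Candidate routes:
SW19–SW2–SW32–SW13–SW17: 5+1+7+8 = 21
SW19–SW2–SW32–SW38–SW13–SW17: 5+1+2+4+8 = 20
The minimum is 20 via SW19–SW2–SW32–SW38–SW13–SW17.

20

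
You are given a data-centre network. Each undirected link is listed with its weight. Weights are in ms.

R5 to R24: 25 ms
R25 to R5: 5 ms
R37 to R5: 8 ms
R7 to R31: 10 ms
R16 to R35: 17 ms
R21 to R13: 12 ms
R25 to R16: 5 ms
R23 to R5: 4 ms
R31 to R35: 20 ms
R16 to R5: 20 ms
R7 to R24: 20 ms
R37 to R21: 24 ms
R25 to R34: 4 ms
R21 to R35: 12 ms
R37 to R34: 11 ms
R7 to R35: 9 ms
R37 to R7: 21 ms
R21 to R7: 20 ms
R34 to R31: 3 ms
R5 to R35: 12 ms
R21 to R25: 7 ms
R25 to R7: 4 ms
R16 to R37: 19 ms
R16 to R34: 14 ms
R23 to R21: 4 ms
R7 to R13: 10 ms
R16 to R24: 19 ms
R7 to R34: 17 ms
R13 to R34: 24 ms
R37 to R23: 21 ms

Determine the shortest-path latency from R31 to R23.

16 ms

Shortest distances from R31:
R31: 0
R34: 3  (via R31)
R25: 7  (via R34)
R7: 10  (via R31)
R16: 12  (via R25)
R5: 12  (via R25)
R37: 14  (via R34)
R21: 14  (via R25)
R23: 16  (via R5)
Shortest route: R31 → R34 → R25 → R5 → R23 = 16 ms.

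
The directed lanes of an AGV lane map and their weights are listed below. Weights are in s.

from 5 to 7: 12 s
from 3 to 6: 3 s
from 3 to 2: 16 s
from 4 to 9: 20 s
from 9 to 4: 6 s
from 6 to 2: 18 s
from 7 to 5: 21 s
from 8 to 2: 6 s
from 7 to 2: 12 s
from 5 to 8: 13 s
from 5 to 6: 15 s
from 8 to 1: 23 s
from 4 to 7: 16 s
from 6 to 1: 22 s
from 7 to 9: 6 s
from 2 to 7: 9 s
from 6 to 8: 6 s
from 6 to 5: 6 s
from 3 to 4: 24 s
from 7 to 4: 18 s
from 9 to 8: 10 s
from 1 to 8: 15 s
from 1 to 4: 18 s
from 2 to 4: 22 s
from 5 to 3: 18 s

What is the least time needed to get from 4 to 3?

Settle nodes by increasing distance from 4:
4: 0
7: 16  (via 4)
9: 20  (via 4)
2: 28  (via 7)
8: 30  (via 9)
5: 37  (via 7)
6: 52  (via 5)
1: 53  (via 8)
3: 55  (via 5)
Shortest route: 4–7–5–3 = 55 s.

55 s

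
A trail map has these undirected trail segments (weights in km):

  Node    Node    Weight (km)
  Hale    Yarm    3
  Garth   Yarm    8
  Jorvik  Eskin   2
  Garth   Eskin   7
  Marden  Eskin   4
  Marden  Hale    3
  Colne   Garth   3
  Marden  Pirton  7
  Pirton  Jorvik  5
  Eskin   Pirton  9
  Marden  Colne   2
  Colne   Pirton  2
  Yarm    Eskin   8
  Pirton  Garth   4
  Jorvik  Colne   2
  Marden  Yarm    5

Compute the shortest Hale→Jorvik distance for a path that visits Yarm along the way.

12 km

Best Hale to Yarm: Hale–Yarm costing 3
Shortest Yarm→Jorvik: Yarm–Marden–Colne–Jorvik = 9
Total via Yarm: 3 + 9 = 12 km.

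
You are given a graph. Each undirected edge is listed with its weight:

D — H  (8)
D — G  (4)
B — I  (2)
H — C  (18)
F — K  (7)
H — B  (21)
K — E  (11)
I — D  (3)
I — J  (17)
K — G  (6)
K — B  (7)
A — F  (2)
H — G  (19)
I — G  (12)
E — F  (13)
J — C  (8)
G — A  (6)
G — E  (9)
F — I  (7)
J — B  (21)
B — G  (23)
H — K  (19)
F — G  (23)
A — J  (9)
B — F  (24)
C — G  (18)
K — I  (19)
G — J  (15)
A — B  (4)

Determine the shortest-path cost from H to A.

17

Compare a few routes:
H–D–I–F–A: 8+3+7+2 = 20
H–D–I–B–A: 8+3+2+4 = 17
H–D–G–A: 8+4+6 = 18
Cheapest is H–D–I–B–A at 17.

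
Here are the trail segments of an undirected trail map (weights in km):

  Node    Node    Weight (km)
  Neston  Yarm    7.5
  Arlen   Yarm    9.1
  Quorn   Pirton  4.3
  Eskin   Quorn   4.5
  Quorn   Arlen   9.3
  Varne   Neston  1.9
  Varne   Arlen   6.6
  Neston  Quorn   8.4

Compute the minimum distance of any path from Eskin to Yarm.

20.4 km

Enumerating some paths:
Eskin → Quorn → Arlen → Yarm: 4.5+9.3+9.1 = 22.9
Eskin → Quorn → Arlen → Varne → Neston → Yarm: 4.5+9.3+6.6+1.9+7.5 = 29.8
Eskin → Quorn → Neston → Yarm: 4.5+8.4+7.5 = 20.4
The minimum is 20.4 km via Eskin → Quorn → Neston → Yarm.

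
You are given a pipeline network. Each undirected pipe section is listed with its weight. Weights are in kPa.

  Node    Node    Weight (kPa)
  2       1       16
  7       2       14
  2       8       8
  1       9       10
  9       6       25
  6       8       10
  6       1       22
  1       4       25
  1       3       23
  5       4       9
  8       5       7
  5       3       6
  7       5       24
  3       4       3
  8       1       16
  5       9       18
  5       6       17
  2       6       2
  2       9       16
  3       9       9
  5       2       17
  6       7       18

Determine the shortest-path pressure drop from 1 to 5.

Settle nodes by increasing distance from 1:
1: 0
9: 10  (via 1)
2: 16  (via 1)
8: 16  (via 1)
6: 18  (via 2)
3: 19  (via 9)
4: 22  (via 3)
5: 23  (via 8)
Shortest route: 1–8–5 = 23 kPa.

23 kPa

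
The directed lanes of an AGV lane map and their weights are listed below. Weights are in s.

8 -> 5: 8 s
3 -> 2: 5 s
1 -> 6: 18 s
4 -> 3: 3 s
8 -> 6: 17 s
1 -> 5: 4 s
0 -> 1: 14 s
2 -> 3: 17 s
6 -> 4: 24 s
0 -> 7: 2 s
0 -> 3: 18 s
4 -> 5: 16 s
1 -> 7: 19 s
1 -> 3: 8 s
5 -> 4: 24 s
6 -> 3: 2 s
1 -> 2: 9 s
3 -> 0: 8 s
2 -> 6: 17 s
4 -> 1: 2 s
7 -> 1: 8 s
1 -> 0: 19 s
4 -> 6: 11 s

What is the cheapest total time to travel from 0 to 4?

Settle nodes by increasing distance from 0:
0: 0
7: 2  (via 0)
1: 10  (via 7)
5: 14  (via 1)
3: 18  (via 0)
2: 19  (via 1)
6: 28  (via 1)
4: 38  (via 5)
Shortest route: 0 → 7 → 1 → 5 → 4 = 38 s.

38 s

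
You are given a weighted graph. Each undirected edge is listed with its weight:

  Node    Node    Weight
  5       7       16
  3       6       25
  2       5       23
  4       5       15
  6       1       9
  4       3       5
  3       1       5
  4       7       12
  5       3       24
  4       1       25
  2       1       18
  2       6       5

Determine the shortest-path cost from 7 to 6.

Candidate routes:
7 → 4 → 3 → 6: 12+5+25 = 42
7 → 4 → 3 → 1 → 6: 12+5+5+9 = 31
The minimum is 31 via 7 → 4 → 3 → 1 → 6.

31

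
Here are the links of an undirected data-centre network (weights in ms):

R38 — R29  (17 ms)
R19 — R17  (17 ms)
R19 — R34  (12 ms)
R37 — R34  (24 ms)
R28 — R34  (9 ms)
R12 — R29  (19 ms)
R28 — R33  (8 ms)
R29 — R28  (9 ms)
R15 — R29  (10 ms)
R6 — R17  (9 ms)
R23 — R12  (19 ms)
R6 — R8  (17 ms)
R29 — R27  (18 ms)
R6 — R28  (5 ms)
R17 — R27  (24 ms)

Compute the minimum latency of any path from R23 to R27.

56 ms

Enumerating some paths:
R23–R12–R29–R28–R34–R19–R17–R27: 19+19+9+9+12+17+24 = 109
R23–R12–R29–R27: 19+19+18 = 56
R23–R12–R29–R28–R6–R17–R27: 19+19+9+5+9+24 = 85
The minimum is 56 ms via R23–R12–R29–R27.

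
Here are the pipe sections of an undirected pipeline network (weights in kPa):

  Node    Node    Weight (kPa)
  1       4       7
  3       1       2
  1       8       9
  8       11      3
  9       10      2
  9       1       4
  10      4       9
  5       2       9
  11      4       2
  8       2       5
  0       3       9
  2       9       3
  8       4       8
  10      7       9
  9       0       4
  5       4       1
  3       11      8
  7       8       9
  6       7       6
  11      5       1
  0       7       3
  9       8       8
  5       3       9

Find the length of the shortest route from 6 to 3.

Enumerating some paths:
6 - 7 - 10 - 9 - 1 - 3: 6+9+2+4+2 = 23
6 - 7 - 0 - 9 - 1 - 3: 6+3+4+4+2 = 19
6 - 7 - 0 - 3: 6+3+9 = 18
Cheapest is 6 - 7 - 0 - 3 at 18 kPa.

18 kPa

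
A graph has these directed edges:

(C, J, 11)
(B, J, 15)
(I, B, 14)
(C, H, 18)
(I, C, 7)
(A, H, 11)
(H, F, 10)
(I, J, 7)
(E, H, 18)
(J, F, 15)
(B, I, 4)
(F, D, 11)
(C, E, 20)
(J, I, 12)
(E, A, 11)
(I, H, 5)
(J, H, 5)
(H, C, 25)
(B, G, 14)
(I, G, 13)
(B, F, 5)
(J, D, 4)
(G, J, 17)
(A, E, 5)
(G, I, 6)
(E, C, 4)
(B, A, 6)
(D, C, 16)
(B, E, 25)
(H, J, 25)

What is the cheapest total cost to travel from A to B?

Running Dijkstra from A:
A: 0
E: 5  (via A)
C: 9  (via E)
H: 11  (via A)
J: 20  (via C)
F: 21  (via H)
D: 24  (via J)
I: 32  (via J)
G: 45  (via I)
B: 46  (via I)
Shortest route: A–E–C–J–I–B = 46.

46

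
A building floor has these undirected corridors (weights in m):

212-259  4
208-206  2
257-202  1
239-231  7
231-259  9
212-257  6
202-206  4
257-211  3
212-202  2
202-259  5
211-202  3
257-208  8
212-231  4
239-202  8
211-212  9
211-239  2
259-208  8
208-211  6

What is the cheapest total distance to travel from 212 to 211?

5 m

Compare a few routes:
212–202–211: 2+3 = 5
212–257–211: 6+3 = 9
212–202–257–211: 2+1+3 = 6
The minimum is 5 m via 212–202–211.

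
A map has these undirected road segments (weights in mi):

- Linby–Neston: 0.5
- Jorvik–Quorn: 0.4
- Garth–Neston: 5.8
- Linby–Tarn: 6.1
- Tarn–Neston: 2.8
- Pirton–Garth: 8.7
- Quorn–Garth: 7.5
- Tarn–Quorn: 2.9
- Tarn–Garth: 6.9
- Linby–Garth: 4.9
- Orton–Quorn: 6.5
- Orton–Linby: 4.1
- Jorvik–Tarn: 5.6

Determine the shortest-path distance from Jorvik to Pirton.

16.6 mi

Settle nodes by increasing distance from Jorvik:
Jorvik: 0
Quorn: 0.4  (via Jorvik)
Tarn: 3.3  (via Quorn)
Neston: 6.1  (via Tarn)
Linby: 6.6  (via Neston)
Orton: 6.9  (via Quorn)
Garth: 7.9  (via Quorn)
Pirton: 16.6  (via Garth)
Shortest route: Jorvik → Quorn → Garth → Pirton = 16.6 mi.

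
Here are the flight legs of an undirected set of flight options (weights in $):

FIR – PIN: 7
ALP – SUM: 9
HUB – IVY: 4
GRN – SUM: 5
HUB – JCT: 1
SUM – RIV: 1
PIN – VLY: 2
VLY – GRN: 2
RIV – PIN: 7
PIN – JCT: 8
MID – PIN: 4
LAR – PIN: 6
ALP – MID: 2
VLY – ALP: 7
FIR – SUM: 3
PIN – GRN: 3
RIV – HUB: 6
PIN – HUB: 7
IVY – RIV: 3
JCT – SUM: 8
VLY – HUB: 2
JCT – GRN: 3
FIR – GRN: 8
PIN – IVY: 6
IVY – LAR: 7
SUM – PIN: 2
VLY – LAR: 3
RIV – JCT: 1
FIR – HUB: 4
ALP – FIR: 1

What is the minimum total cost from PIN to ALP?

$6

Settle nodes by increasing distance from PIN:
PIN: 0
VLY: 2  (via PIN)
SUM: 2  (via PIN)
GRN: 3  (via PIN)
RIV: 3  (via SUM)
MID: 4  (via PIN)
HUB: 4  (via VLY)
JCT: 4  (via RIV)
FIR: 5  (via SUM)
LAR: 5  (via VLY)
IVY: 6  (via PIN)
ALP: 6  (via MID)
Shortest route: PIN → MID → ALP = $6.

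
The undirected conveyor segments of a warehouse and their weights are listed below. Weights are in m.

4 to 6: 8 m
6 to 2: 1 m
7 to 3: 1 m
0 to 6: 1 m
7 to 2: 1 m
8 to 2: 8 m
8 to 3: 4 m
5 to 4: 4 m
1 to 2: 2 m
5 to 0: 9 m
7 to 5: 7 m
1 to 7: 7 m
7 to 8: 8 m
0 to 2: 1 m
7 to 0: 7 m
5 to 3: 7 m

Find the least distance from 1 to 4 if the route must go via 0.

Shortest 1→0: 1 → 2 → 0 = 3
Shortest 0→4: 0 → 6 → 4 = 9
Total via 0: 3 + 9 = 12 m.

12 m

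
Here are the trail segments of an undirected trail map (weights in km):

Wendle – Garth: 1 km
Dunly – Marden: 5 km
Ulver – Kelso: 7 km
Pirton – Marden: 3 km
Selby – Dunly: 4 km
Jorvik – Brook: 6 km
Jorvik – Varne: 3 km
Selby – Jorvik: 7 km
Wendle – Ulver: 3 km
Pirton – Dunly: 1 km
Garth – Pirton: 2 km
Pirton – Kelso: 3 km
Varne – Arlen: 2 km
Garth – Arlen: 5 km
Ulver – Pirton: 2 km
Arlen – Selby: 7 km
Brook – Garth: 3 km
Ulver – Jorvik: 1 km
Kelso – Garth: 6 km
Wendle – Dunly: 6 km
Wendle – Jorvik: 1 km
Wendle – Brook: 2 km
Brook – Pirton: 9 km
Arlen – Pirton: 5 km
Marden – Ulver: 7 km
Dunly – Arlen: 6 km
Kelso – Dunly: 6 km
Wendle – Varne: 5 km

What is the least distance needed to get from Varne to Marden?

Compare a few routes:
Varne → Arlen → Pirton → Marden: 2+5+3 = 10
Varne → Jorvik → Ulver → Pirton → Marden: 3+1+2+3 = 9
The minimum is 9 km via Varne → Jorvik → Ulver → Pirton → Marden.

9 km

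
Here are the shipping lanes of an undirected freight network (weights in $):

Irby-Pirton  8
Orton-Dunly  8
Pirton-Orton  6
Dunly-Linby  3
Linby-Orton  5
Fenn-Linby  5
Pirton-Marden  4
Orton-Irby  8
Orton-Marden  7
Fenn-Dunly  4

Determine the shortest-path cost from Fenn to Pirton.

Settle nodes by increasing distance from Fenn:
Fenn: 0
Dunly: 4  (via Fenn)
Linby: 5  (via Fenn)
Orton: 10  (via Linby)
Pirton: 16  (via Orton)
Shortest route: Fenn–Linby–Orton–Pirton = $16.

$16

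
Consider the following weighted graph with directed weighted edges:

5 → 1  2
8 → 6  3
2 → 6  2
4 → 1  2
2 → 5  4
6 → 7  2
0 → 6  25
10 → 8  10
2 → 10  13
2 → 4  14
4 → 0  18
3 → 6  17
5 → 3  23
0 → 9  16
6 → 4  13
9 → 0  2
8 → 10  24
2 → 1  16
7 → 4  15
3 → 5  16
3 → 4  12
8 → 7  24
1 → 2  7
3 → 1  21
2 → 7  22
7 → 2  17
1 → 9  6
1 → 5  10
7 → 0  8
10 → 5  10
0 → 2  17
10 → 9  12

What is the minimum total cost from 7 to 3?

44

Running Dijkstra from 7:
7: 0
0: 8  (via 7)
4: 15  (via 7)
1: 17  (via 4)
2: 17  (via 7)
6: 19  (via 2)
5: 21  (via 2)
9: 23  (via 1)
10: 30  (via 2)
8: 40  (via 10)
3: 44  (via 5)
Shortest route: 7 → 2 → 5 → 3 = 44.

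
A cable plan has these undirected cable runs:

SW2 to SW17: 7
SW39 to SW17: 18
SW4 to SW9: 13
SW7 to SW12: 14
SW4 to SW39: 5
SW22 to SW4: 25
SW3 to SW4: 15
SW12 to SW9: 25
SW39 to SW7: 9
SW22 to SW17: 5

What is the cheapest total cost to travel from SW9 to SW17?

36

Enumerating some paths:
SW9–SW4–SW22–SW17: 13+25+5 = 43
SW9–SW4–SW39–SW17: 13+5+18 = 36
SW9–SW12–SW7–SW39–SW17: 25+14+9+18 = 66
The minimum is 36 via SW9–SW4–SW39–SW17.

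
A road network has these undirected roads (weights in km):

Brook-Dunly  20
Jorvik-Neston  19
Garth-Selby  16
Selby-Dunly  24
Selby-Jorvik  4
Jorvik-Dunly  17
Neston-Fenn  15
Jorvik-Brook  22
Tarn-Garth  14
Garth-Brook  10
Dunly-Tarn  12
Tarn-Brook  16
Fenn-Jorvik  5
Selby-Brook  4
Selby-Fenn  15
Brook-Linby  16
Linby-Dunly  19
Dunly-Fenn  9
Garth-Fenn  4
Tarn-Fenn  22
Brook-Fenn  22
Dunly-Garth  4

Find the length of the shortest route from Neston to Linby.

42 km

Compare a few routes:
Neston → Jorvik → Selby → Brook → Linby: 19+4+4+16 = 43
Neston → Fenn → Jorvik → Selby → Brook → Linby: 15+5+4+4+16 = 44
Neston → Fenn → Dunly → Linby: 15+9+19 = 43
Neston → Fenn → Garth → Dunly → Linby: 15+4+4+19 = 42
The minimum is 42 km via Neston → Fenn → Garth → Dunly → Linby.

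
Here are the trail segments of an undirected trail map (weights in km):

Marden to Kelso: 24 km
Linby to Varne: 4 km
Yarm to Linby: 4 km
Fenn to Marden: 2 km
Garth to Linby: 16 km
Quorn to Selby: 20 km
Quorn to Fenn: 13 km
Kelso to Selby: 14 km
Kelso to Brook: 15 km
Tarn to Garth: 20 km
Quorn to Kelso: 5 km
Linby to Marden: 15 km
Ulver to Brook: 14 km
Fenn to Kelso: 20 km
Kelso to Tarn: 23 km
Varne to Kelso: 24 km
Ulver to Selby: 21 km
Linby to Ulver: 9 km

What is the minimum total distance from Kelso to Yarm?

32 km

Settle nodes by increasing distance from Kelso:
Kelso: 0
Quorn: 5  (via Kelso)
Selby: 14  (via Kelso)
Brook: 15  (via Kelso)
Fenn: 18  (via Quorn)
Marden: 20  (via Fenn)
Tarn: 23  (via Kelso)
Varne: 24  (via Kelso)
Linby: 28  (via Varne)
Ulver: 29  (via Brook)
Yarm: 32  (via Linby)
Shortest route: Kelso–Varne–Linby–Yarm = 32 km.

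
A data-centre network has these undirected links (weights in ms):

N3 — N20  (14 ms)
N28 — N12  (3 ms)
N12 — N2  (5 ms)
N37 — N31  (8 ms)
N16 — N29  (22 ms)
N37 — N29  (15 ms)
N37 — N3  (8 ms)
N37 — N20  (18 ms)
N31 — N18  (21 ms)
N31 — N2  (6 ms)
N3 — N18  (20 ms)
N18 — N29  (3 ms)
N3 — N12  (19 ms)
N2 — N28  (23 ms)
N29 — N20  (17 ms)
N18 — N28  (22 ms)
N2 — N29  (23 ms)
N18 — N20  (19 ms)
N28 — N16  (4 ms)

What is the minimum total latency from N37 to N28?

Enumerating some paths:
N37 → N3 → N12 → N28: 8+19+3 = 30
N37 → N31 → N2 → N12 → N28: 8+6+5+3 = 22
Cheapest is N37 → N31 → N2 → N12 → N28 at 22 ms.

22 ms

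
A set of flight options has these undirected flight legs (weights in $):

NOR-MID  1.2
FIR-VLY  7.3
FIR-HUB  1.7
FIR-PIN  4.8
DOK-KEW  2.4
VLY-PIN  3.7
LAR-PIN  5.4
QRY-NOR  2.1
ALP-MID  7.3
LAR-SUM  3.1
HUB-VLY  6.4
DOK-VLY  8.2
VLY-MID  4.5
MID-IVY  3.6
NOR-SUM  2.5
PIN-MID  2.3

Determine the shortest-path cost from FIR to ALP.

Running Dijkstra from FIR:
FIR: 0
HUB: 1.7  (via FIR)
PIN: 4.8  (via FIR)
MID: 7.1  (via PIN)
VLY: 7.3  (via FIR)
NOR: 8.3  (via MID)
LAR: 10.2  (via PIN)
QRY: 10.4  (via NOR)
IVY: 10.7  (via MID)
SUM: 10.8  (via NOR)
ALP: 14.4  (via MID)
Shortest route: FIR → PIN → MID → ALP = $14.4.

$14.4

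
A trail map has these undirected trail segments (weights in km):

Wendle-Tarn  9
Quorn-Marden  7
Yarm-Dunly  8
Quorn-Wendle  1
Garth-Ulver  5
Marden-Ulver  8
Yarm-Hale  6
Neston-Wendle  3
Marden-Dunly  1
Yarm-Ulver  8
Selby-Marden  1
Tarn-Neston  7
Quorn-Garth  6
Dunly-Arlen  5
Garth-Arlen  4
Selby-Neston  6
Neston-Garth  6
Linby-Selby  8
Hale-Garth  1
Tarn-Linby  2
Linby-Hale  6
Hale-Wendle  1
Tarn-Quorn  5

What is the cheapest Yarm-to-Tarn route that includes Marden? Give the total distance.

20 km

Best Yarm to Marden: Yarm–Dunly–Marden costing 9
Shortest Marden→Tarn: Marden–Selby–Linby–Tarn = 11
Total via Marden: 9 + 11 = 20 km.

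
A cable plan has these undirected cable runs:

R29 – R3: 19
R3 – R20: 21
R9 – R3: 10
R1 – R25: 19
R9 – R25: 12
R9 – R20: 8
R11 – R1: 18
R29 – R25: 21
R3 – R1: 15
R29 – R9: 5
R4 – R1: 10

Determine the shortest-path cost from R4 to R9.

35

Settle nodes by increasing distance from R4:
R4: 0
R1: 10  (via R4)
R3: 25  (via R1)
R11: 28  (via R1)
R25: 29  (via R1)
R9: 35  (via R3)
Shortest route: R4 → R1 → R3 → R9 = 35.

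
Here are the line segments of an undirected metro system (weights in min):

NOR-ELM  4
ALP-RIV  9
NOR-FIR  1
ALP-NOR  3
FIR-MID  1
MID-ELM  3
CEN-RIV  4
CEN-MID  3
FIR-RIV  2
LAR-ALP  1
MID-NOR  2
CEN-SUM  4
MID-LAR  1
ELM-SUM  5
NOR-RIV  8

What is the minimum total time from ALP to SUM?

9 min

Settle nodes by increasing distance from ALP:
ALP: 0
LAR: 1  (via ALP)
MID: 2  (via LAR)
FIR: 3  (via MID)
NOR: 3  (via ALP)
RIV: 5  (via FIR)
CEN: 5  (via MID)
ELM: 5  (via MID)
SUM: 9  (via CEN)
Shortest route: ALP–LAR–MID–CEN–SUM = 9 min.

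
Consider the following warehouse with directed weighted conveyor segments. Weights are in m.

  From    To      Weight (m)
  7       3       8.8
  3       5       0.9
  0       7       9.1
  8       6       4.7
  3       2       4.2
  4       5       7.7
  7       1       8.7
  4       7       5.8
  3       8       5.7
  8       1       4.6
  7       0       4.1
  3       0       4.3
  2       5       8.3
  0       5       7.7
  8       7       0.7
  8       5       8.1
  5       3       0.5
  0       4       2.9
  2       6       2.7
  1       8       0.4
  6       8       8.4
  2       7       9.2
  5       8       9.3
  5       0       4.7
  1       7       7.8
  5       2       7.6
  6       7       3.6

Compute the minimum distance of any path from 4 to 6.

15.1 m

Running Dijkstra from 4:
4: 0
7: 5.8  (via 4)
5: 7.7  (via 4)
3: 8.2  (via 5)
0: 9.9  (via 7)
2: 12.4  (via 3)
8: 13.9  (via 3)
1: 14.5  (via 7)
6: 15.1  (via 2)
Shortest route: 4 → 5 → 3 → 2 → 6 = 15.1 m.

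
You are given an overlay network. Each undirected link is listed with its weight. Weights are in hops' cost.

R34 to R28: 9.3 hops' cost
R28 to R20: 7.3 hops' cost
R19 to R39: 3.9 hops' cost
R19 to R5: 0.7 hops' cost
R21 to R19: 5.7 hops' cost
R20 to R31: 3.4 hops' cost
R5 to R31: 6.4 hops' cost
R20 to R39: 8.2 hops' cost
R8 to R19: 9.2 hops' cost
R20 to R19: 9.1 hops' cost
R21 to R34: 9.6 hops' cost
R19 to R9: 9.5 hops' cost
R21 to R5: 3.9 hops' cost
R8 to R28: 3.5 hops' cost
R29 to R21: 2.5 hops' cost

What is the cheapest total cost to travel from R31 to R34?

19.9 hops' cost

Settle nodes by increasing distance from R31:
R31: 0
R20: 3.4  (via R31)
R5: 6.4  (via R31)
R19: 7.1  (via R5)
R21: 10.3  (via R5)
R28: 10.7  (via R20)
R39: 11  (via R19)
R29: 12.8  (via R21)
R8: 14.2  (via R28)
R9: 16.6  (via R19)
R34: 19.9  (via R21)
Shortest route: R31–R5–R21–R34 = 19.9 hops' cost.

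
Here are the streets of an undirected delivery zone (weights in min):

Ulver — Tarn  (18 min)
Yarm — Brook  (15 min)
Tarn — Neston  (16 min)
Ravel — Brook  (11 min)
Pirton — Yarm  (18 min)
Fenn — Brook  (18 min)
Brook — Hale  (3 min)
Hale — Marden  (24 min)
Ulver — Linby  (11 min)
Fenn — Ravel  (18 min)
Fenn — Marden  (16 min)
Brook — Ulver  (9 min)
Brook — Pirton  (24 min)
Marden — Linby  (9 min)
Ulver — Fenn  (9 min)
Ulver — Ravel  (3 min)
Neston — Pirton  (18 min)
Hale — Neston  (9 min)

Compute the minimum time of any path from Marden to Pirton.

Compare a few routes:
Marden - Linby - Ulver - Brook - Pirton: 9+11+9+24 = 53
Marden - Hale - Brook - Pirton: 24+3+24 = 51
Cheapest is Marden - Hale - Brook - Pirton at 51 min.

51 min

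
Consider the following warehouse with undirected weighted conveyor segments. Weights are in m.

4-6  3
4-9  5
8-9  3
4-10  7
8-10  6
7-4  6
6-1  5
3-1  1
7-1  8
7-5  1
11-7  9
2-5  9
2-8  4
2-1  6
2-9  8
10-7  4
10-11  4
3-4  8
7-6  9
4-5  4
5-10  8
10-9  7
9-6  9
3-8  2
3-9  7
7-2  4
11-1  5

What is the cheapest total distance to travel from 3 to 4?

8 m

Settle nodes by increasing distance from 3:
3: 0
1: 1  (via 3)
8: 2  (via 3)
9: 5  (via 8)
2: 6  (via 8)
6: 6  (via 1)
11: 6  (via 1)
4: 8  (via 3)
Shortest route: 3 → 4 = 8 m.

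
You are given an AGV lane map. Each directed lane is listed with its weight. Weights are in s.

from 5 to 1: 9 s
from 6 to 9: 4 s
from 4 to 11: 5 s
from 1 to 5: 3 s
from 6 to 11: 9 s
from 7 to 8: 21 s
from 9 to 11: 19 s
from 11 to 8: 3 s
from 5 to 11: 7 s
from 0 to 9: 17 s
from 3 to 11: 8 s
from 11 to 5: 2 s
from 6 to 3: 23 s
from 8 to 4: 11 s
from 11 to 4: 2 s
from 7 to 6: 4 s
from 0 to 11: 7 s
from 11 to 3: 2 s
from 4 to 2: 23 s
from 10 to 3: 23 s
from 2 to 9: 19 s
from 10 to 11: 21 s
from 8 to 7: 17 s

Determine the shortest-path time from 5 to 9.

35 s

Shortest distances from 5:
5: 0
11: 7  (via 5)
1: 9  (via 5)
3: 9  (via 11)
4: 9  (via 11)
8: 10  (via 11)
7: 27  (via 8)
6: 31  (via 7)
2: 32  (via 4)
9: 35  (via 6)
Shortest route: 5–11–8–7–6–9 = 35 s.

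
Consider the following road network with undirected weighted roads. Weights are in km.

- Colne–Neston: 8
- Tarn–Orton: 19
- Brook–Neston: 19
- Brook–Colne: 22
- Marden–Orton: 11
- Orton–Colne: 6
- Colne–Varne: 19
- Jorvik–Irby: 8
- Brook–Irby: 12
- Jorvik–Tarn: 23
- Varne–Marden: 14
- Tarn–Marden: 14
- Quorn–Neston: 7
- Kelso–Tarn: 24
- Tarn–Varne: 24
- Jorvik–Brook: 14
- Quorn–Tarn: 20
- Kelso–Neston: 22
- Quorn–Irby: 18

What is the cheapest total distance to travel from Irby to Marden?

45 km

Compare a few routes:
Irby → Brook → Colne → Orton → Marden: 12+22+6+11 = 51
Irby → Quorn → Neston → Colne → Orton → Marden: 18+7+8+6+11 = 50
Irby → Quorn → Tarn → Marden: 18+20+14 = 52
Irby → Jorvik → Tarn → Marden: 8+23+14 = 45
Cheapest is Irby → Jorvik → Tarn → Marden at 45 km.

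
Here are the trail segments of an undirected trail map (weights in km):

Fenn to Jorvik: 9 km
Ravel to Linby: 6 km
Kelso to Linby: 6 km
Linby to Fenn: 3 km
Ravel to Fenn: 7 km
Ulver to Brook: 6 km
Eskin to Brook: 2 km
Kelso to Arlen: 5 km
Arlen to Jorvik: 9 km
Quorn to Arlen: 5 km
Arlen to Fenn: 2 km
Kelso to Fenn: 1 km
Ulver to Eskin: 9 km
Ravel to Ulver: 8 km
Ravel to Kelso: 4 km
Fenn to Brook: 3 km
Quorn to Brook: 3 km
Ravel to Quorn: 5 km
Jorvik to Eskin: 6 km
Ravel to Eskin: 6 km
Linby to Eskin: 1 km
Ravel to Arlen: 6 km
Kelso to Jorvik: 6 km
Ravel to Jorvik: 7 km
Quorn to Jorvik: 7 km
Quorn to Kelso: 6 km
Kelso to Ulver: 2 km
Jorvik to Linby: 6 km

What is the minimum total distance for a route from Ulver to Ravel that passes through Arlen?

Best Ulver to Arlen: Ulver–Kelso–Fenn–Arlen costing 5
Best Arlen to Ravel: Arlen–Ravel costing 6
Total via Arlen: 5 + 6 = 11 km.

11 km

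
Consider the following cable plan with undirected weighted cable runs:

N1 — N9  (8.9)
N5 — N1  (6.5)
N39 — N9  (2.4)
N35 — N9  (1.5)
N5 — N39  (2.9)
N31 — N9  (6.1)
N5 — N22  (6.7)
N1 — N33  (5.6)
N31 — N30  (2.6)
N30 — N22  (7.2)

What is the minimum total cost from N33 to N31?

Settle nodes by increasing distance from N33:
N33: 0
N1: 5.6  (via N33)
N5: 12.1  (via N1)
N9: 14.5  (via N1)
N39: 15  (via N5)
N35: 16  (via N9)
N22: 18.8  (via N5)
N31: 20.6  (via N9)
Shortest route: N33–N1–N9–N31 = 20.6.

20.6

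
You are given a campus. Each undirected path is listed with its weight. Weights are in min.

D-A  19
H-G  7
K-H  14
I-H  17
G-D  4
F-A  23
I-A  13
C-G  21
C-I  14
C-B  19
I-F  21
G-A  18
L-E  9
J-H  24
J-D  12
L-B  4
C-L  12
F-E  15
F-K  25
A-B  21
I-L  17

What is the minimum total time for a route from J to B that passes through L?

53 min

Shortest J→L: J–D–G–C–L = 49
Best L to B: L–B costing 4
Total via L: 49 + 4 = 53 min.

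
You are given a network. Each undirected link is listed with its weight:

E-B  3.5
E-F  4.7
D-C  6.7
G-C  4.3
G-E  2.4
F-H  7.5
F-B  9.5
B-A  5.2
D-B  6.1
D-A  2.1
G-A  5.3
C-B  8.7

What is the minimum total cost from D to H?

21.8

Compare a few routes:
D → B → E → F → H: 6.1+3.5+4.7+7.5 = 21.8
D → A → G → E → F → H: 2.1+5.3+2.4+4.7+7.5 = 22
D → A → B → E → F → H: 2.1+5.2+3.5+4.7+7.5 = 23
The minimum is 21.8 via D → B → E → F → H.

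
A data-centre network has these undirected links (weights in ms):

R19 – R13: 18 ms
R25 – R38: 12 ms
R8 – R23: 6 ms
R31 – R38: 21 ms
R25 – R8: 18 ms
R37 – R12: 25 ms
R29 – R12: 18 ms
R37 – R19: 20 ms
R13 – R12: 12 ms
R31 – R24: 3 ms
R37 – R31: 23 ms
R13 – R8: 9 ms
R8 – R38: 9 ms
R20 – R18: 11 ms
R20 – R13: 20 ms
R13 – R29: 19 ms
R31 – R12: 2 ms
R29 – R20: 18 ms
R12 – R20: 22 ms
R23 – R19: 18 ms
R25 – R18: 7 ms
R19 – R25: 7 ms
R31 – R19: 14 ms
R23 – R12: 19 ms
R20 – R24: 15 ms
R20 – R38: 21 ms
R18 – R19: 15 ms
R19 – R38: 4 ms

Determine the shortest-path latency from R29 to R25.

36 ms

Shortest distances from R29:
R29: 0
R12: 18  (via R29)
R20: 18  (via R29)
R13: 19  (via R29)
R31: 20  (via R12)
R24: 23  (via R31)
R8: 28  (via R13)
R18: 29  (via R20)
R19: 34  (via R31)
R23: 34  (via R8)
R25: 36  (via R18)
Shortest route: R29 → R20 → R18 → R25 = 36 ms.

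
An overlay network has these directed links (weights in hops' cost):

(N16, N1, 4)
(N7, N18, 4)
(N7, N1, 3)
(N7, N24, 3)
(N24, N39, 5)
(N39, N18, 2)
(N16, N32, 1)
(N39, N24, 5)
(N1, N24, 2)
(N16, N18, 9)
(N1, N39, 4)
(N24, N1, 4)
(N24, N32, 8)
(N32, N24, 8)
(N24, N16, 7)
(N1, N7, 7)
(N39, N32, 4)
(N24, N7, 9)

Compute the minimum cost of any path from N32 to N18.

15 hops' cost

Shortest distances from N32:
N32: 0
N24: 8  (via N32)
N1: 12  (via N24)
N39: 13  (via N24)
N18: 15  (via N39)
Shortest route: N32 → N24 → N39 → N18 = 15 hops' cost.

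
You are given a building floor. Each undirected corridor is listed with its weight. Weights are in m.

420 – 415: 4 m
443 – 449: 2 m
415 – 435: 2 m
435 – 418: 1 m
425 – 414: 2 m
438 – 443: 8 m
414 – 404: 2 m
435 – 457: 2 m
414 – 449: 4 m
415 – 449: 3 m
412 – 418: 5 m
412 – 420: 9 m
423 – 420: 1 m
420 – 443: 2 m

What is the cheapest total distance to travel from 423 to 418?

8 m

Settle nodes by increasing distance from 423:
423: 0
420: 1  (via 423)
443: 3  (via 420)
415: 5  (via 420)
449: 5  (via 443)
435: 7  (via 415)
418: 8  (via 435)
Shortest route: 423–420–415–435–418 = 8 m.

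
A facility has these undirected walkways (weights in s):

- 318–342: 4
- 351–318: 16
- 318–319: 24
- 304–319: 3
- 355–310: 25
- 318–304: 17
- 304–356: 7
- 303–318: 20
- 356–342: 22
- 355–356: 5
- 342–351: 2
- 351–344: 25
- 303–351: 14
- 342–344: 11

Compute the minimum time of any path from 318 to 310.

54 s

Running Dijkstra from 318:
318: 0
342: 4  (via 318)
351: 6  (via 342)
344: 15  (via 342)
304: 17  (via 318)
319: 20  (via 304)
303: 20  (via 318)
356: 24  (via 304)
355: 29  (via 356)
310: 54  (via 355)
Shortest route: 318–304–356–355–310 = 54 s.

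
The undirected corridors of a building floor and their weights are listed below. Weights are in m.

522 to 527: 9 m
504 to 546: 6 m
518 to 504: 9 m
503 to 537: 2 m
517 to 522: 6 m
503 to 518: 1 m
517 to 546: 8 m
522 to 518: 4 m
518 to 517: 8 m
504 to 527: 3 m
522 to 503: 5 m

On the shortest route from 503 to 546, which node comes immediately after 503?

Candidate routes:
503 - 518 - 522 - 517 - 546: 1+4+6+8 = 19
503 - 518 - 517 - 546: 1+8+8 = 17
503 - 518 - 504 - 546: 1+9+6 = 16
The minimum is 16 m via 503 - 518 - 504 - 546.
So from 503 the first move is to 518.

518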